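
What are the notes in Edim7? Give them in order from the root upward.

E  G  B♭  D♭

Edim7 is a diminished seventh built on E.
- root: E
- minor 3rd: G
- diminished 5th: B♭
- diminished 7th: D♭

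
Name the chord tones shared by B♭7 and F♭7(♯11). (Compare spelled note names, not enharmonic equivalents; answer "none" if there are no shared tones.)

B♭7: Bb D F Ab
F♭7(♯11): Fb Ab Cb Ebb Bb
Common to both → Bb, Ab.

Bb – Ab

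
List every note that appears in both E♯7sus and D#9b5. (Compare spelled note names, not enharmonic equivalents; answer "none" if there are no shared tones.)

E♯7sus = E#, A#, B#, D#.
D#9b5 = D#, F##, A, C#, E#.
Shared: E#, D#.

E#  D#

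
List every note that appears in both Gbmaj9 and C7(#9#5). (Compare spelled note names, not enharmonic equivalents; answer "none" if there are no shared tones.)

Bb

Gbmaj9 = Gb, Bb, Db, F, Ab.
C7(#9#5) = C, E, G#, Bb, D#.
Shared: Bb.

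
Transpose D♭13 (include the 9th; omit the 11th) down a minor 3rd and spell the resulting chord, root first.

Bb, D, F, Ab, C, G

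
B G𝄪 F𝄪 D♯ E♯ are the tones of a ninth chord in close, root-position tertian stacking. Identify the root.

Stacking in thirds gives E♯ – G𝄪 – B – D♯ – F𝄪, so E♯ is the root — E♯ dominant ninth flat five.

E♯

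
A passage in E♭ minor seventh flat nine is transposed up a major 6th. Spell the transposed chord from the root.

C, E-flat, G, B-flat, D-flat

E-flat up a major 6th → C. New chord: C minor seventh flat nine.
root → C
3rd (minor 3rd) → E-flat
5th (perfect 5th) → G
7th (minor 7th) → B-flat
9th (minor 9th) → D-flat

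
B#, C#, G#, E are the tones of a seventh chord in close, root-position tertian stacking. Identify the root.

C#

Arranged so that each adjacent pair is a third by letter name: C# – E – G# – B#.
The bottom of that stack, C#, is the root (this is C# minor-major seventh).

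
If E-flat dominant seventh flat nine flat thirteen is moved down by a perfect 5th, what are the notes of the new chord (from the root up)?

Transposed root: E-flat → A-flat (perfect 5th down). So we spell A-flat dominant seventh flat nine flat thirteen:
- root: A-flat
- major 3rd: C
- perfect 5th: E-flat
- minor 7th: G-flat
- minor 9th: B-double-flat
- minor 13th: F-flat

A-flat  C  E-flat  G-flat  B-double-flat  F-flat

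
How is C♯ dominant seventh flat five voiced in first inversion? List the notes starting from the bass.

In root position, C♯ dominant seventh flat five is C-sharp–E-sharp–G–B.
First inversion puts the third (E-sharp) in the bass.

E-sharp  G  B  C-sharp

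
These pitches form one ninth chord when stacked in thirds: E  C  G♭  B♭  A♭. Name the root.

Stacking in thirds gives A♭ – C – E – G♭ – B♭, so A♭ is the root — A♭ dominant ninth sharp five.

A♭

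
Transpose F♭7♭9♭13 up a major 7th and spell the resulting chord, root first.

E♭, G, B♭, D♭, F♭, C♭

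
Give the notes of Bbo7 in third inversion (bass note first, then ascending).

In root position, Bbo7 is Bb–Db–Fb–Abb.
Third inversion puts the seventh (Abb) in the bass.

Abb – Bb – Db – Fb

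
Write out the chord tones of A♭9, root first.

Ab, C, Eb, Gb, Bb

Root Ab, quality dominant ninth:
- root: Ab
- major 3rd: C
- perfect 5th: Eb
- minor 7th: Gb
- major 9th: Bb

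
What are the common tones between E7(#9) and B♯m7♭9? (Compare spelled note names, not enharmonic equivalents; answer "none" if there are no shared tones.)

E7(#9): E G# B D F##
B♯m7♭9: B# D# F## A# C#
Common to both → F##.

F##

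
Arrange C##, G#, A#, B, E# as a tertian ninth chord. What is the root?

A#

Stacking in thirds gives A# – C## – E# – G# – B, so A# is the root — A# dominant seventh flat nine.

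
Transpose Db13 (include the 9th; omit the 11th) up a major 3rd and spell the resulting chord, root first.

F – A – C – Eb – G – D

A major 3rd up from Db is F, so the new chord is F dominant thirteenth.
F — root
A — major 3rd
C — perfect 5th
Eb — minor 7th
G — major 9th
D — major 13th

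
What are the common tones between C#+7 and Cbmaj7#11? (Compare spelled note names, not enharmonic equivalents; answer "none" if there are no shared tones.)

none

C#+7: C# E# G## B
Cbmaj7#11: Cb Eb Gb Bb F
Common to both → none.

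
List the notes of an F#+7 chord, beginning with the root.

F#+7: augmented seventh on F#.
root → F#
3rd (major 3rd) → A#
5th (augmented 5th) → C##
7th (minor 7th) → E

F# – A# – C## – E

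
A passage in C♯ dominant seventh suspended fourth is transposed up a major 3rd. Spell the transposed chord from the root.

E-sharp, A-sharp, B-sharp, D-sharp

C-sharp up a major 3rd → E-sharp. New chord: E-sharp dominant seventh suspended fourth.
- root: E-sharp
- perfect 4th: A-sharp
- perfect 5th: B-sharp
- minor 7th: D-sharp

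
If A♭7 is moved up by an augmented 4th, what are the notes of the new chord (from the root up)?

Ab up an augmented 4th → D. New chord: D dominant seventh.
Root: D
Major 3rd (3rd): F#
Perfect 5th (5th): A
Minor 7th (7th): C

D, F#, A, C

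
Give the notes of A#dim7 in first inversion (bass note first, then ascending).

C♯ E G A♯

In root position, A#dim7 is A♯–C♯–E–G.
First inversion puts the third (C♯) in the bass.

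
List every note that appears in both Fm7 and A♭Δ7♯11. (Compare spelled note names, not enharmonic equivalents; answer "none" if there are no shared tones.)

Ab – C – Eb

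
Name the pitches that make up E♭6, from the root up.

E♭6 is a major sixth built on E♭.
root → E♭
3rd (major 3rd) → G
5th (perfect 5th) → B♭
6th (major 6th) → C

E♭  G  B♭  C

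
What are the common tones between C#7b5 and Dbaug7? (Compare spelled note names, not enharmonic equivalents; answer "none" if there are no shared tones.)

none

C#7b5: C# E# G B
Dbaug7: Db F A Cb
Common to both → none.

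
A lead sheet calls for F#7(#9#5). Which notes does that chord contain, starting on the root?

F♯, A♯, C𝄪, E, G𝄪

F#7(#9#5) is a dominant seventh sharp nine sharp five built on F♯.
root → F♯
3rd (major 3rd) → A♯
5th (augmented 5th) → C𝄪
7th (minor 7th) → E
9th (augmented 9th) → G𝄪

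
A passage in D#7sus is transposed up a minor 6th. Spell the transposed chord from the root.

B – E – F# – A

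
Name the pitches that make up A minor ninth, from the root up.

A C E G B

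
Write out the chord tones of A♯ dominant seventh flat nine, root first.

A♯ dominant seventh flat nine is a dominant seventh flat nine built on A-sharp.
Root: A-sharp
Major 3rd (3rd): C-double-sharp
Perfect 5th (5th): E-sharp
Minor 7th (7th): G-sharp
Minor 9th (9th): B

A-sharp, C-double-sharp, E-sharp, G-sharp, B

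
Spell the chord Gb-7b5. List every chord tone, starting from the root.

Root Gb, quality half-diminished seventh:
Root: Gb
Minor 3rd (3rd): Bbb
Diminished 5th (5th): Dbb
Minor 7th (7th): Fb

Gb  Bbb  Dbb  Fb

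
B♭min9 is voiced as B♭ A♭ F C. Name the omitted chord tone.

B♭min9 = B♭, D♭, F, A♭, C. The voicing lacks the 3rd (minor 3rd), D♭.

D♭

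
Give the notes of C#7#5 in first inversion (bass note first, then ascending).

E#, G##, B, C#

In root position, C#7#5 is C#–E#–G##–B.
First inversion puts the third (E#) in the bass.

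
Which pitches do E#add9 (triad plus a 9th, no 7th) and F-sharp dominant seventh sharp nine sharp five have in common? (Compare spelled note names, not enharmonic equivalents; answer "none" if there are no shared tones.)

E#add9 = E♯, G𝄪, B♯, F𝄪.
F-sharp dominant seventh sharp nine sharp five = F♯, A♯, C𝄪, E, G𝄪.
Shared: G𝄪.

G𝄪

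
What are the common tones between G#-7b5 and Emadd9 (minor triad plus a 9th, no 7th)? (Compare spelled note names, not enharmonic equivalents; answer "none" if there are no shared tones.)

B – F♯

G#-7b5 = G♯, B, D, F♯.
Emadd9 = E, G, B, F♯.
Shared: B, F♯.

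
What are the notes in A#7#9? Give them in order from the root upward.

Root A♯, quality dominant seventh sharp nine:
- root: A♯
- major 3rd: C𝄪
- perfect 5th: E♯
- minor 7th: G♯
- augmented 9th: B𝄪

A♯, C𝄪, E♯, G♯, B𝄪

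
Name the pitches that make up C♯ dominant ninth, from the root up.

C-sharp, E-sharp, G-sharp, B, D-sharp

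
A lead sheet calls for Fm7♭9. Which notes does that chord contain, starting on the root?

Root F, quality minor seventh flat nine:
root → F
3rd (minor 3rd) → A♭
5th (perfect 5th) → C
7th (minor 7th) → E♭
9th (minor 9th) → G♭

F, A♭, C, E♭, G♭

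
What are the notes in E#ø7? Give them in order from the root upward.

Root E#, quality half-diminished seventh:
- root: E#
- minor 3rd: G#
- diminished 5th: B
- minor 7th: D#

E#, G#, B, D#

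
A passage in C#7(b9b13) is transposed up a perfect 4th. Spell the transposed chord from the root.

F♯ A♯ C♯ E G D

A perfect 4th up from C♯ is F♯, so the new chord is F♯ dominant seventh flat nine flat thirteen.
root → F♯
3rd (major 3rd) → A♯
5th (perfect 5th) → C♯
7th (minor 7th) → E
9th (minor 9th) → G
13th (minor 13th) → D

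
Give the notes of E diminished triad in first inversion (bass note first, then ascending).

In root position, E diminished triad is E–G–Bb.
First inversion puts the third (G) in the bass.

G, Bb, E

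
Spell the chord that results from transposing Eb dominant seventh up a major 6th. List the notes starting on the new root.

C, E, G, B-flat

Transposed root: E-flat → C (major 6th up). So we spell C dominant seventh:
C — root
E — major 3rd
G — perfect 5th
B-flat — minor 7th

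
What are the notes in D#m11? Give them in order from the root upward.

D# F# A# C# E# G#

D#m11: minor eleventh on D#.
D# — root
F# — minor 3rd
A# — perfect 5th
C# — minor 7th
E# — major 9th
G# — perfect 11th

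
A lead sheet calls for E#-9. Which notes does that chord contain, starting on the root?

E#, G#, B#, D#, F##

E#-9 is a minor ninth built on E#.
- root: E#
- minor 3rd: G#
- perfect 5th: B#
- minor 7th: D#
- major 9th: F##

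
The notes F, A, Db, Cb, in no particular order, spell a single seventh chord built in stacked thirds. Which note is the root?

Arranged so that each adjacent pair is a third by letter name: Db – F – A – Cb.
The bottom of that stack, Db, is the root (this is Db augmented seventh).

Db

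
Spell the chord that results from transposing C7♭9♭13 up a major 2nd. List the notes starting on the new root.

D, F#, A, C, Eb, Bb

Transposed root: C → D (major 2nd up). So we spell D dominant seventh flat nine flat thirteen:
Root: D
Major 3rd (3rd): F#
Perfect 5th (5th): A
Minor 7th (7th): C
Minor 9th (9th): Eb
Minor 13th (13th): Bb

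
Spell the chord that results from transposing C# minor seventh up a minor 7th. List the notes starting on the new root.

Transposed root: C# → B (minor 7th up). So we spell B minor seventh:
Root: B
Minor 3rd (3rd): D
Perfect 5th (5th): F#
Minor 7th (7th): A

B  D  F#  A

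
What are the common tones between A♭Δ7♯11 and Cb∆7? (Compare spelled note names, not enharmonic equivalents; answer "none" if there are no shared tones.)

A♭Δ7♯11 = Ab, C, Eb, G, D.
Cb∆7 = Cb, Eb, Gb, Bb.
Shared: Eb.

Eb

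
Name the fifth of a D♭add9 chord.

D♭add9 is built on Db; its 5th is a perfect 5th above the root.
A fifth above D uses the letter A, and the perfect 5th above Db is Ab.

Ab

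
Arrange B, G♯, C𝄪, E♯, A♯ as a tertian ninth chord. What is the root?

Stacking in thirds gives A♯ – C𝄪 – E♯ – G♯ – B, so A♯ is the root — A♯ dominant seventh flat nine.

A♯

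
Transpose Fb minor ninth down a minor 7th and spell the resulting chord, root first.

F-flat down a minor 7th → G-flat. New chord: G-flat minor ninth.
- root: G-flat
- minor 3rd: B-double-flat
- perfect 5th: D-flat
- minor 7th: F-flat
- major 9th: A-flat

G-flat, B-double-flat, D-flat, F-flat, A-flat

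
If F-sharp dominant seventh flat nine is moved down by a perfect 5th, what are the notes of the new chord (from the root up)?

F# down a perfect 5th → B. New chord: B dominant seventh flat nine.
Root: B
Major 3rd (3rd): D#
Perfect 5th (5th): F#
Minor 7th (7th): A
Minor 9th (9th): C

B, D#, F#, A, C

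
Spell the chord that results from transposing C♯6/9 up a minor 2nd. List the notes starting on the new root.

D  F#  A  B  E

C# up a minor 2nd → D. New chord: D six-nine.
- root: D
- major 3rd: F#
- perfect 5th: A
- major 6th: B
- major 9th: E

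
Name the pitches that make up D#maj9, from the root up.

Root D#, quality major ninth:
D# — root
F## — major 3rd
A# — perfect 5th
C## — major 7th
E# — major 9th

D# – F## – A# – C## – E#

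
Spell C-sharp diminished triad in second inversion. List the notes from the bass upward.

G C# E

C-sharp diminished triad = C#–E–G; second inversion → fifth (G) lowest.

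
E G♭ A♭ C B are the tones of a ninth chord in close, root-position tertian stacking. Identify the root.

Arranged so that each adjacent pair is a third by letter name: A♭ – C – E – G♭ – B.
The bottom of that stack, A♭, is the root (this is A♭ dominant seventh sharp nine sharp five).

A♭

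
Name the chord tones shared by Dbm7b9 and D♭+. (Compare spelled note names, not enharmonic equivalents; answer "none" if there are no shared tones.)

Dbm7b9: Db Fb Ab Cb Ebb
D♭+: Db F A
Common to both → Db.

Db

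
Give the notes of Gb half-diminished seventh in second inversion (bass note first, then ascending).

Gb half-diminished seventh = G-flat–B-double-flat–D-double-flat–F-flat; second inversion → fifth (D-double-flat) lowest.

D-double-flat F-flat G-flat B-double-flat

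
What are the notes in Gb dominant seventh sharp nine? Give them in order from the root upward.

Gb dominant seventh sharp nine: dominant seventh sharp nine on Gb.
Root: Gb
Major 3rd (3rd): Bb
Perfect 5th (5th): Db
Minor 7th (7th): Fb
Augmented 9th (9th): A

Gb – Bb – Db – Fb – A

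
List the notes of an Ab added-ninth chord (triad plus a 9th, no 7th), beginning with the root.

A-flat, C, E-flat, B-flat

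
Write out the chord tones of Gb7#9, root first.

Root G♭, quality dominant seventh sharp nine:
- root: G♭
- major 3rd: B♭
- perfect 5th: D♭
- minor 7th: F♭
- augmented 9th: A

G♭, B♭, D♭, F♭, A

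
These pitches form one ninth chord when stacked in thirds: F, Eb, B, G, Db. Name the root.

Stacking in thirds gives Eb – G – B – Db – F, so Eb is the root — Eb dominant ninth sharp five.

Eb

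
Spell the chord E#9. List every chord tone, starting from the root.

Root E#, quality dominant ninth:
- root: E#
- major 3rd: G##
- perfect 5th: B#
- minor 7th: D#
- major 9th: F##

E#  G##  B#  D#  F##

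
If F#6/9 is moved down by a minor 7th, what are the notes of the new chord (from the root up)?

A minor 7th down from F# is G#, so the new chord is G# six-nine.
- root: G#
- major 3rd: B#
- perfect 5th: D#
- major 6th: E#
- major 9th: A#

G# B# D# E# A#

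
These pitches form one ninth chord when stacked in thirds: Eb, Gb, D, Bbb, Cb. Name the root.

Cb

Stacking in thirds gives Cb – Eb – Gb – Bbb – D, so Cb is the root — Cb dominant seventh sharp nine.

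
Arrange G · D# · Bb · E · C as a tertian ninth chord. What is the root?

C

Stacking in thirds gives C – E – G – Bb – D#, so C is the root — C dominant seventh sharp nine.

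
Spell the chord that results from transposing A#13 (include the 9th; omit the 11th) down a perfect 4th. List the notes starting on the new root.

E♯, G𝄪, B♯, D♯, F𝄪, C𝄪

Transposed root: A♯ → E♯ (perfect 4th down). So we spell E♯ dominant thirteenth:
E♯ — root
G𝄪 — major 3rd
B♯ — perfect 5th
D♯ — minor 7th
F𝄪 — major 9th
C𝄪 — major 13th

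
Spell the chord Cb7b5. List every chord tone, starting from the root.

Cb – Eb – Gbb – Bbb

Cb7b5 is a dominant seventh flat five built on Cb.
Cb — root
Eb — major 3rd
Gbb — diminished 5th
Bbb — minor 7th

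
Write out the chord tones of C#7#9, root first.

C#7#9: dominant seventh sharp nine on C♯.
root → C♯
3rd (major 3rd) → E♯
5th (perfect 5th) → G♯
7th (minor 7th) → B
9th (augmented 9th) → D𝄪

C♯, E♯, G♯, B, D𝄪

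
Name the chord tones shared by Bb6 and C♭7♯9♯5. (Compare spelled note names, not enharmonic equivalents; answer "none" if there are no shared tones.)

Bb6: Bb D F G
C♭7♯9♯5: Cb Eb G Bbb D
Common to both → D, G.

D, G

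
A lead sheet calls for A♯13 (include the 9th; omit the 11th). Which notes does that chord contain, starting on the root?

Root A#, quality dominant thirteenth:
root → A#
3rd (major 3rd) → C##
5th (perfect 5th) → E#
7th (minor 7th) → G#
9th (major 9th) → B#
13th (major 13th) → F##

A#, C##, E#, G#, B#, F##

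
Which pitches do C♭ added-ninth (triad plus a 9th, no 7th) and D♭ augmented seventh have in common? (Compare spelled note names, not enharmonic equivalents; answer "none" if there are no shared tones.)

C♭ added-ninth: C-flat E-flat G-flat D-flat
D♭ augmented seventh: D-flat F A C-flat
Common to both → C-flat, D-flat.

C-flat, D-flat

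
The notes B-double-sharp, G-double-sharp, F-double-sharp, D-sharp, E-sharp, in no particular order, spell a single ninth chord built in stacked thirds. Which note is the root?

Stacking in thirds gives E-sharp – G-double-sharp – B-double-sharp – D-sharp – F-double-sharp, so E-sharp is the root — E-sharp dominant ninth sharp five.

E-sharp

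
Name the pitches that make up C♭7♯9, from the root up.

C♭7♯9 is a dominant seventh sharp nine built on Cb.
Cb — root
Eb — major 3rd
Gb — perfect 5th
Bbb — minor 7th
D — augmented 9th

Cb, Eb, Gb, Bbb, D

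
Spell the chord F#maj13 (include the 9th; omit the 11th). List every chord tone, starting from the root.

F♯ A♯ C♯ E♯ G♯ D♯

F#maj13: major thirteenth on F♯.
- root: F♯
- major 3rd: A♯
- perfect 5th: C♯
- major 7th: E♯
- major 9th: G♯
- major 13th: D♯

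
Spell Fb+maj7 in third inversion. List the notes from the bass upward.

In root position, Fb+maj7 is Fb–Ab–C–Eb.
Third inversion puts the seventh (Eb) in the bass.

Eb  Fb  Ab  C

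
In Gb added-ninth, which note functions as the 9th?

Ab

Root of Gb added-ninth = Gb. The 9th is a major 9th: Gb up a major 9th → Ab.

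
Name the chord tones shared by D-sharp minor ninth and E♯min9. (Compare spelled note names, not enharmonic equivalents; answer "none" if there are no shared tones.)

D-sharp minor ninth = D♯, F♯, A♯, C♯, E♯.
E♯min9 = E♯, G♯, B♯, D♯, F𝄪.
Shared: D♯, E♯.

D♯, E♯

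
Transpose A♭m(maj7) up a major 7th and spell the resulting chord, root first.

G Bb D F#

Ab up a major 7th → G. New chord: G minor-major seventh.
Root: G
Minor 3rd (3rd): Bb
Perfect 5th (5th): D
Major 7th (7th): F#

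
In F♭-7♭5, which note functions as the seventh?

Ebb

Root of F♭-7♭5 = Fb. The 7th is a minor 7th: Fb up a minor 7th → Ebb.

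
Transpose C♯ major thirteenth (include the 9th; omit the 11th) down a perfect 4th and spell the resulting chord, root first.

G-sharp, B-sharp, D-sharp, F-double-sharp, A-sharp, E-sharp

Transposed root: C-sharp → G-sharp (perfect 4th down). So we spell G-sharp major thirteenth:
Root: G-sharp
Major 3rd (3rd): B-sharp
Perfect 5th (5th): D-sharp
Major 7th (7th): F-double-sharp
Major 9th (9th): A-sharp
Major 13th (13th): E-sharp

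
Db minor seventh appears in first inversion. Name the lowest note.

F-flat

Db minor seventh = D-flat–F-flat–A-flat–C-flat. First inversion → third in the bass = F-flat.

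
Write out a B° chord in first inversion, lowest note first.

D  F  B

In root position, B° is B–D–F.
First inversion puts the third (D) in the bass.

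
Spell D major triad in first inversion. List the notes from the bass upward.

F-sharp  A  D

D major triad = D–F-sharp–A; first inversion → third (F-sharp) lowest.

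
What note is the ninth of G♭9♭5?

Ab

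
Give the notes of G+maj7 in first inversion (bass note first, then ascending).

In root position, G+maj7 is G–B–D#–F#.
First inversion puts the third (B) in the bass.

B, D#, F#, G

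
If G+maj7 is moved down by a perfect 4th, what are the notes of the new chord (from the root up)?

G down a perfect 4th → D. New chord: D augmented major seventh.
D — root
F# — major 3rd
A# — augmented 5th
C# — major 7th

D F# A# C#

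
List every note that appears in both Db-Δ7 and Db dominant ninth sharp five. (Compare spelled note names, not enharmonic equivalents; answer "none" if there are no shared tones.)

Db-Δ7: Db Fb Ab C
Db dominant ninth sharp five: Db F A Cb Eb
Common to both → Db.

Db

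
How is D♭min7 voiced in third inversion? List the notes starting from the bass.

In root position, D♭min7 is Db–Fb–Ab–Cb.
Third inversion puts the seventh (Cb) in the bass.

Cb, Db, Fb, Ab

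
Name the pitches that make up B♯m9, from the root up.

B♯, D♯, F𝄪, A♯, C𝄪

B♯m9 is a minor ninth built on B♯.
Root: B♯
Minor 3rd (3rd): D♯
Perfect 5th (5th): F𝄪
Minor 7th (7th): A♯
Major 9th (9th): C𝄪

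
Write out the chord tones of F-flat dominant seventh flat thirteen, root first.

Fb, Ab, Cb, Ebb, Dbb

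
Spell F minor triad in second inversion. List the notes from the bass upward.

C  F  Ab

In root position, F minor triad is F–Ab–C.
Second inversion puts the fifth (C) in the bass.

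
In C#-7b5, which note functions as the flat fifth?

G

C#-7b5 is built on C♯; its 5th is a diminished 5th above the root.
A fifth above C uses the letter G, and the diminished 5th above C♯ is G.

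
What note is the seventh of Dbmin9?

Dbmin9 is built on Db; its 7th is a minor 7th above the root.
A seventh above D uses the letter C, and the minor 7th above Db is Cb.

Cb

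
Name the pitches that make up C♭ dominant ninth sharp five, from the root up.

C-flat  E-flat  G  B-double-flat  D-flat

Root C-flat, quality dominant ninth sharp five:
Root: C-flat
Major 3rd (3rd): E-flat
Augmented 5th (5th): G
Minor 7th (7th): B-double-flat
Major 9th (9th): D-flat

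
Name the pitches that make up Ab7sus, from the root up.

Ab – Db – Eb – Gb

Root Ab, quality dominant seventh suspended fourth:
Root: Ab
Perfect 4th (4th): Db
Perfect 5th (5th): Eb
Minor 7th (7th): Gb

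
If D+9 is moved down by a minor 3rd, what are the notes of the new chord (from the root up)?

D down a minor 3rd → B. New chord: B dominant ninth sharp five.
B — root
D# — major 3rd
F## — augmented 5th
A — minor 7th
C# — major 9th

B, D#, F##, A, C#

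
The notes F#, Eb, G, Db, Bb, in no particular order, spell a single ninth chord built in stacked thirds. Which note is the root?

Eb

Stacking in thirds gives Eb – G – Bb – Db – F#, so Eb is the root — Eb dominant seventh sharp nine.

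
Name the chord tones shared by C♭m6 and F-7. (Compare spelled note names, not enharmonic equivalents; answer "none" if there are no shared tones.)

C♭m6 = Cb, Ebb, Gb, Ab.
F-7 = F, Ab, C, Eb.
Shared: Ab.

Ab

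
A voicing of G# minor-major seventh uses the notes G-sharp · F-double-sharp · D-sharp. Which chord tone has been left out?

G# minor-major seventh = G-sharp, B, D-sharp, F-double-sharp. The voicing lacks the 3rd (minor 3rd), B.

B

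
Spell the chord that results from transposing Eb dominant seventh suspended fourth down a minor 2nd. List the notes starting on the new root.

A minor 2nd down from Eb is D, so the new chord is D dominant seventh suspended fourth.
D — root
G — perfect 4th
A — perfect 5th
C — minor 7th

D  G  A  C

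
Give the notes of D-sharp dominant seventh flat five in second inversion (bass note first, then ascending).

In root position, D-sharp dominant seventh flat five is D-sharp–F-double-sharp–A–C-sharp.
Second inversion puts the fifth (A) in the bass.

A  C-sharp  D-sharp  F-double-sharp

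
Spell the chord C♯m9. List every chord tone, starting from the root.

C#  E  G#  B  D#

C♯m9 is a minor ninth built on C#.
- root: C#
- minor 3rd: E
- perfect 5th: G#
- minor 7th: B
- major 9th: D#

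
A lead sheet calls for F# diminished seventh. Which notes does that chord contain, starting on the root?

F-sharp, A, C, E-flat

F# diminished seventh: diminished seventh on F-sharp.
- root: F-sharp
- minor 3rd: A
- diminished 5th: C
- diminished 7th: E-flat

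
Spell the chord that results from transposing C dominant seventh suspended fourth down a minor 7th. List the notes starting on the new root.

D – G – A – C

A minor 7th down from C is D, so the new chord is D dominant seventh suspended fourth.
Root: D
Perfect 4th (4th): G
Perfect 5th (5th): A
Minor 7th (7th): C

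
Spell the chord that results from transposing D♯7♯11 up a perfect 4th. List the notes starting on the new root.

G# B# D# F# C##

D# up a perfect 4th → G#. New chord: G# dominant seventh sharp eleven.
G# — root
B# — major 3rd
D# — perfect 5th
F# — minor 7th
C## — augmented 11th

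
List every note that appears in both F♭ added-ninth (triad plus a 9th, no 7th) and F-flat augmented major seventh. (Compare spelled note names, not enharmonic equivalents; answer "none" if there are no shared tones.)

Fb Ab

F♭ added-ninth: Fb Ab Cb Gb
F-flat augmented major seventh: Fb Ab C Eb
Common to both → Fb, Ab.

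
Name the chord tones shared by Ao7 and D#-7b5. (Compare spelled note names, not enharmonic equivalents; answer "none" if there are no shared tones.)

A

Ao7 = A, C, Eb, Gb.
D#-7b5 = D#, F#, A, C#.
Shared: A.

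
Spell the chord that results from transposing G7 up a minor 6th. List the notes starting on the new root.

Transposed root: G → E♭ (minor 6th up). So we spell E♭ dominant seventh:
root → E♭
3rd (major 3rd) → G
5th (perfect 5th) → B♭
7th (minor 7th) → D♭

E♭ G B♭ D♭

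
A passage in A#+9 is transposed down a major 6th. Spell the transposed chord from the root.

Transposed root: A♯ → C♯ (major 6th down). So we spell C♯ dominant ninth sharp five:
- root: C♯
- major 3rd: E♯
- augmented 5th: G𝄪
- minor 7th: B
- major 9th: D♯

C♯ E♯ G𝄪 B D♯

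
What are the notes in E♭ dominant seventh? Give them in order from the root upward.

Root E♭, quality dominant seventh:
E♭ — root
G — major 3rd
B♭ — perfect 5th
D♭ — minor 7th

E♭ G B♭ D♭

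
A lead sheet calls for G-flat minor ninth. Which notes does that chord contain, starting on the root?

G♭  B𝄫  D♭  F♭  A♭

G-flat minor ninth is a minor ninth built on G♭.
root → G♭
3rd (minor 3rd) → B𝄫
5th (perfect 5th) → D♭
7th (minor 7th) → F♭
9th (major 9th) → A♭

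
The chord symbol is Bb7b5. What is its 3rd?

Root of Bb7b5 = Bb. The 3rd is a major 3rd: Bb up a major 3rd → D.

D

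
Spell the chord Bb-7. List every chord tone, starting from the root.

Bb-7: minor seventh on Bb.
- root: Bb
- minor 3rd: Db
- perfect 5th: F
- minor 7th: Ab

Bb – Db – F – Ab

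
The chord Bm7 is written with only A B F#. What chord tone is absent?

D

Bm7 = B, D, F#, A. The voicing lacks the 3rd (minor 3rd), D.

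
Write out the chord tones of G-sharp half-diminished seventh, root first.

Root G-sharp, quality half-diminished seventh:
G-sharp — root
B — minor 3rd
D — diminished 5th
F-sharp — minor 7th

G-sharp, B, D, F-sharp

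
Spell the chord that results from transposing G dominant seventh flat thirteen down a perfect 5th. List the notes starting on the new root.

C, E, G, Bb, Ab

Transposed root: G → C (perfect 5th down). So we spell C dominant seventh flat thirteen:
root → C
3rd (major 3rd) → E
5th (perfect 5th) → G
7th (minor 7th) → Bb
13th (minor 13th) → Ab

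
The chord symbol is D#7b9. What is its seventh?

D#7b9 is built on D#; its 7th is a minor 7th above the root.
A seventh above D uses the letter C, and the minor 7th above D# is C#.

C#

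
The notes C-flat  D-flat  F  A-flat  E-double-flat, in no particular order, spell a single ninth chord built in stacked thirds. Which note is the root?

D-flat

Stacking in thirds gives D-flat – F – A-flat – C-flat – E-double-flat, so D-flat is the root — D-flat dominant seventh flat nine.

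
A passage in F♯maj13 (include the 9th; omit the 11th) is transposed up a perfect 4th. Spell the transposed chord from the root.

B, D#, F#, A#, C#, G#

F# up a perfect 4th → B. New chord: B major thirteenth.
Root: B
Major 3rd (3rd): D#
Perfect 5th (5th): F#
Major 7th (7th): A#
Major 9th (9th): C#
Major 13th (13th): G#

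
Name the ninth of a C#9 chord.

Root of C#9 = C#. The 9th is a major 9th: C# up a major 9th → D#.

D#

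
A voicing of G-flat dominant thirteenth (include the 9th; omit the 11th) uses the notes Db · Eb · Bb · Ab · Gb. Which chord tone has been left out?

The full G-flat dominant thirteenth chord is Gb, Bb, Db, Fb, Ab, Eb.
Comparing with the voicing, the minor 7th (7th) — Fb — is absent.

Fb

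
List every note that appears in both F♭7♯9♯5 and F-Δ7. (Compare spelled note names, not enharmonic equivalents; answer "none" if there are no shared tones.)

Ab C

F♭7♯9♯5 = Fb, Ab, C, Ebb, G.
F-Δ7 = F, Ab, C, E.
Shared: Ab, C.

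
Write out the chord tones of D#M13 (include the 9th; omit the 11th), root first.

D#M13 is a major thirteenth built on D#.
D# — root
F## — major 3rd
A# — perfect 5th
C## — major 7th
E# — major 9th
B# — major 13th

D#, F##, A#, C##, E#, B#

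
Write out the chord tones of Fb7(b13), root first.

Fb, Ab, Cb, Ebb, Dbb

Fb7(b13) is a dominant seventh flat thirteen built on Fb.
Fb — root
Ab — major 3rd
Cb — perfect 5th
Ebb — minor 7th
Dbb — minor 13th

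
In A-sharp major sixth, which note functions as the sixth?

F-double-sharp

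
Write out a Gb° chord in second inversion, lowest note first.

Dbb, Gb, Bbb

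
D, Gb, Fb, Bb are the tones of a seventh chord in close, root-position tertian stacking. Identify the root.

Stacking in thirds gives Gb – Bb – D – Fb, so Gb is the root — Gb augmented seventh.

Gb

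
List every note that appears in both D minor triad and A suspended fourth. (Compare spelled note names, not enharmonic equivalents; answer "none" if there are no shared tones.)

D  A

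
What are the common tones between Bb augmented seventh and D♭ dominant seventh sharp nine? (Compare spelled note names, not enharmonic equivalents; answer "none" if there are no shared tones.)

A-flat

Bb augmented seventh = B-flat, D, F-sharp, A-flat.
D♭ dominant seventh sharp nine = D-flat, F, A-flat, C-flat, E.
Shared: A-flat.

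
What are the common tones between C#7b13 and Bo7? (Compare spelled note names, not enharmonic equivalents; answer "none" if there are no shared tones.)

B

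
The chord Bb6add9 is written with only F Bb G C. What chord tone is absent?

D

The full Bb6add9 chord is Bb, D, F, G, C.
Comparing with the voicing, the major 3rd (3rd) — D — is absent.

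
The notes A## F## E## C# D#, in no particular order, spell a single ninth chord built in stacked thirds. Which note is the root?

Stacking in thirds gives D# – F## – A## – C# – E##, so D# is the root — D# dominant seventh sharp nine sharp five.

D#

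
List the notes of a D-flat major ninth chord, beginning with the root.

Db, F, Ab, C, Eb

D-flat major ninth is a major ninth built on Db.
root → Db
3rd (major 3rd) → F
5th (perfect 5th) → Ab
7th (major 7th) → C
9th (major 9th) → Eb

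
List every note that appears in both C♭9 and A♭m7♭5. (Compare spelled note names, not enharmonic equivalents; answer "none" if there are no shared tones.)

Cb, Gb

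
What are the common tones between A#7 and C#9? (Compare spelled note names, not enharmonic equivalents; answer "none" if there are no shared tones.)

E♯ G♯

A#7 = A♯, C𝄪, E♯, G♯.
C#9 = C♯, E♯, G♯, B, D♯.
Shared: E♯, G♯.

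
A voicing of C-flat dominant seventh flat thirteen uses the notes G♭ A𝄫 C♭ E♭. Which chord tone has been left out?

The full C-flat dominant seventh flat thirteen chord is C♭, E♭, G♭, B𝄫, A𝄫.
Comparing with the voicing, the minor 7th (7th) — B𝄫 — is absent.

B𝄫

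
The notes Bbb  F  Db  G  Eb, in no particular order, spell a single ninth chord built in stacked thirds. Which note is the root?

Eb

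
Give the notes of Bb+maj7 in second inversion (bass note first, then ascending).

In root position, Bb+maj7 is B♭–D–F♯–A.
Second inversion puts the fifth (F♯) in the bass.

F♯, A, B♭, D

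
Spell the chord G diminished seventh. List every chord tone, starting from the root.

Root G, quality diminished seventh:
Root: G
Minor 3rd (3rd): B-flat
Diminished 5th (5th): D-flat
Diminished 7th (7th): F-flat

G  B-flat  D-flat  F-flat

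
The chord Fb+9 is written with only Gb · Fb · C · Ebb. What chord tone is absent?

Ab

The full Fb+9 chord is Fb, Ab, C, Ebb, Gb.
Comparing with the voicing, the major 3rd (3rd) — Ab — is absent.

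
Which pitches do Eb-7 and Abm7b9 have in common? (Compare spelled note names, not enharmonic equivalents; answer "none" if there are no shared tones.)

E♭, G♭

Eb-7 = E♭, G♭, B♭, D♭.
Abm7b9 = A♭, C♭, E♭, G♭, B𝄫.
Shared: E♭, G♭.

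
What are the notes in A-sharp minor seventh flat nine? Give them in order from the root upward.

A#, C#, E#, G#, B

A-sharp minor seventh flat nine: minor seventh flat nine on A#.
Root: A#
Minor 3rd (3rd): C#
Perfect 5th (5th): E#
Minor 7th (7th): G#
Minor 9th (9th): B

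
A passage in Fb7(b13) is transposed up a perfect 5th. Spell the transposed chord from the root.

Cb, Eb, Gb, Bbb, Abb

Transposed root: Fb → Cb (perfect 5th up). So we spell Cb dominant seventh flat thirteen:
root → Cb
3rd (major 3rd) → Eb
5th (perfect 5th) → Gb
7th (minor 7th) → Bbb
13th (minor 13th) → Abb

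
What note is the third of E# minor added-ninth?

E# minor added-ninth is built on E-sharp; its 3rd is a minor 3rd above the root.
A third above E uses the letter G, and the minor 3rd above E-sharp is G-sharp.

G-sharp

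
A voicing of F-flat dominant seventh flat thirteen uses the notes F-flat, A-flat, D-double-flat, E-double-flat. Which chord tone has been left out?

F-flat dominant seventh flat thirteen = F-flat, A-flat, C-flat, E-double-flat, D-double-flat. The voicing lacks the 5th (perfect 5th), C-flat.

C-flat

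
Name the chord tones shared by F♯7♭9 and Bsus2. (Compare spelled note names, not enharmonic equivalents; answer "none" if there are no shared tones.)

F♯7♭9 = F#, A#, C#, E, G.
Bsus2 = B, C#, F#.
Shared: F#, C#.

F#, C#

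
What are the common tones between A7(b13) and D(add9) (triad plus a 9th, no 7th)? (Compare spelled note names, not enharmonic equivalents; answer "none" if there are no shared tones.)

A7(b13) = A, C#, E, G, F.
D(add9) = D, F#, A, E.
Shared: A, E.

A, E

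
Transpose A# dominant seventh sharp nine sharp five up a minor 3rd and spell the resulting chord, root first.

A minor 3rd up from A-sharp is C-sharp, so the new chord is C-sharp dominant seventh sharp nine sharp five.
C-sharp — root
E-sharp — major 3rd
G-double-sharp — augmented 5th
B — minor 7th
D-double-sharp — augmented 9th

C-sharp E-sharp G-double-sharp B D-double-sharp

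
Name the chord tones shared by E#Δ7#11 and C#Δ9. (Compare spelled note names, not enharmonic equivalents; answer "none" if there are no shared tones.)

E# – B#

E#Δ7#11: E# G## B# D## A##
C#Δ9: C# E# G# B# D#
Common to both → E#, B#.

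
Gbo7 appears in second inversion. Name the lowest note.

Dbb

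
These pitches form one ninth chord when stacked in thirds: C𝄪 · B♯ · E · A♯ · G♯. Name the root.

Stacking in thirds gives A♯ – C𝄪 – E – G♯ – B♯, so A♯ is the root — A♯ dominant ninth flat five.

A♯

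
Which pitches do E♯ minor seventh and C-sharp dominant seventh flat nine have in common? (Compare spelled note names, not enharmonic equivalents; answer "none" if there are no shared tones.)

E♯ minor seventh: E-sharp G-sharp B-sharp D-sharp
C-sharp dominant seventh flat nine: C-sharp E-sharp G-sharp B D
Common to both → E-sharp, G-sharp.

E-sharp  G-sharp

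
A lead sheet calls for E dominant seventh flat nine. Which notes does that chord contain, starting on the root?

E dominant seventh flat nine is a dominant seventh flat nine built on E.
- root: E
- major 3rd: G♯
- perfect 5th: B
- minor 7th: D
- minor 9th: F

E – G♯ – B – D – F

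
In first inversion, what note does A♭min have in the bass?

C♭

A♭min = A♭–C♭–E♭. First inversion → third in the bass = C♭.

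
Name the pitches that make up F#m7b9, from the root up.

F# – A – C# – E – G

F#m7b9 is a minor seventh flat nine built on F#.
F# — root
A — minor 3rd
C# — perfect 5th
E — minor 7th
G — minor 9th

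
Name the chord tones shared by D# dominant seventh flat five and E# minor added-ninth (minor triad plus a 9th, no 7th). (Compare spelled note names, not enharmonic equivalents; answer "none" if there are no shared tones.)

F##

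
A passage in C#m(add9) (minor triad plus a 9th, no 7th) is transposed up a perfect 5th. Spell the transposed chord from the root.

C♯ up a perfect 5th → G♯. New chord: G♯ minor added-ninth.
root → G♯
3rd (minor 3rd) → B
5th (perfect 5th) → D♯
9th (major 9th) → A♯

G♯ B D♯ A♯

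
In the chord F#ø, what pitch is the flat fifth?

C

Root of F#ø = F#. The 5th is a diminished 5th: F# up a diminished 5th → C.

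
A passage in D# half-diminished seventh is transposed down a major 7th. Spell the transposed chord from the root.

E, G, Bb, D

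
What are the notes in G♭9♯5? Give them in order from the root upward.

G♭  B♭  D  F♭  A♭

G♭9♯5 is a dominant ninth sharp five built on G♭.
Root: G♭
Major 3rd (3rd): B♭
Augmented 5th (5th): D
Minor 7th (7th): F♭
Major 9th (9th): A♭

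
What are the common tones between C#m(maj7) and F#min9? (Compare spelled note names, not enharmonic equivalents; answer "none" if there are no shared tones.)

C♯  E  G♯

C#m(maj7): C♯ E G♯ B♯
F#min9: F♯ A C♯ E G♯
Common to both → C♯, E, G♯.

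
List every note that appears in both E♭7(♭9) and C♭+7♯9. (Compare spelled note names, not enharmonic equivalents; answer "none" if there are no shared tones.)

E♭7(♭9) = E♭, G, B♭, D♭, F♭.
C♭+7♯9 = C♭, E♭, G, B𝄫, D.
Shared: E♭, G.

E♭ G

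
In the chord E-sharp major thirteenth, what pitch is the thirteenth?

Root of E-sharp major thirteenth = E#. The 13th is a major 13th: E# up a major 13th → C##.

C##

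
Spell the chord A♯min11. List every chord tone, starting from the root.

A#  C#  E#  G#  B#  D#

A♯min11: minor eleventh on A#.
Root: A#
Minor 3rd (3rd): C#
Perfect 5th (5th): E#
Minor 7th (7th): G#
Major 9th (9th): B#
Perfect 11th (11th): D#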